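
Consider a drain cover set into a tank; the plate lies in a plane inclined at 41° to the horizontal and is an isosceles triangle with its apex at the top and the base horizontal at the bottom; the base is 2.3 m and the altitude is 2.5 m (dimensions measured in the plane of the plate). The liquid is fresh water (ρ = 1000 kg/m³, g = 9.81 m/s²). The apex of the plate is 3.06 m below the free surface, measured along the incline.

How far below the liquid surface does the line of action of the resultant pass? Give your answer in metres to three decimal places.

γ = ρg = 1000 × 9.81 = 9810 N/m³ = 9.81 kN/m³.
Let θ = 41° be the plate's angle to the horizontal; measure y along the incline from where the plane meets the free surface. Vertical depth h = y·sinθ with sinθ = 0.656059.
With the apex up, the centroid sits 2h/3 = 2 × 2.5/3 = 1.66667 m below the apex, so y_c = 3.06 + 1.66667 = 4.72667 m and h_c = 4.72667 × 0.656059 = 3.10097 m.
A = ½ × 2.3 × 2.5 = 2.875 m².
Resultant F = γ·h_c·A = 9.81 × 3.10097 × 2.875 = 87.459 kN.
I_c = b·h³/36 = 2.3 × 2.5³/36 = 0.998264 m⁴.
Centre of pressure: y_p = y_c + I_c/(y_c·A) = 4.72667 + 0.998264/(4.72667 × 2.875) = 4.72667 + 0.0734602 = 4.80013 m along the plane.
Vertically, h_p = y_p·sinθ = 4.80013 × 0.656059 = 3.14917 m.

h_p = 3.149 m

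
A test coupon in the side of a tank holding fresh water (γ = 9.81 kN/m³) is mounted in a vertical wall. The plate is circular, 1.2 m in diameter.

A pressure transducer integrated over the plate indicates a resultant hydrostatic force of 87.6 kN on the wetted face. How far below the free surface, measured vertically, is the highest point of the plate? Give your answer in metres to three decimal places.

γ = 9.81 kN/m³.
A = π(0.6)² = 1.13097 m².
From F = γ·h_c·A, the centroid depth is h_c = 87.6/(9.81 × 1.13097) = 7.89558 m.
The centroid is at the centre, 0.6 m below the top of the plate, so the highest point sits at h_top = 7.89558 − 0.6 = 7.29558 m below the surface.

d_top ≈ 7.296 m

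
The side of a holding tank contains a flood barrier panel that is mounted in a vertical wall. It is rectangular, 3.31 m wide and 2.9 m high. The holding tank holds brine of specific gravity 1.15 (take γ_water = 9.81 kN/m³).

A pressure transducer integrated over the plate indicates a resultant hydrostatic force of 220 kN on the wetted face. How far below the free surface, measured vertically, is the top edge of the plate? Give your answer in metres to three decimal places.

d_top ≈ 0.582 m

γ = 1.15 × 9.81 = 11.2815 kN/m³.
A = 3.31 × 2.9 = 9.599 m².
From F = γ·h_c·A, the centroid depth is h_c = 220/(11.2815 × 9.599) = 2.03156 m.
The centroid lies 2.9/2 = 1.45 m below the top edge, so the top edge sits at h_top = 2.03156 − 1.45 = 0.58156 m below the surface.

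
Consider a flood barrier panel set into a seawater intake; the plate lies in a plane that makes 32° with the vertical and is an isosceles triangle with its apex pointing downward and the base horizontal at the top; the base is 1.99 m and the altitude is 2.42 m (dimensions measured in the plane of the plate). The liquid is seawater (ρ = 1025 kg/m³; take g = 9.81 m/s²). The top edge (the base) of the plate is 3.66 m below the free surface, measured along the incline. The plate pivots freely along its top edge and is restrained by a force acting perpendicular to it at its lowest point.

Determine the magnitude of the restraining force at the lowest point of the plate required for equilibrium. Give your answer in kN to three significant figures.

γ = ρg = 1025 × 9.81 / 1000 = 10.05525 kN/m³.
The plate makes 32° with the vertical, i.e. θ = 90° − 32° = 58° to the horizontal. Measuring y along the incline from the free-surface line, vertical depth h = y·sinθ with sinθ = 0.848048.
With the apex down, the centroid sits h/3 = 2.42/3 = 0.806667 m below the base (the top edge), so y_c = 3.66 + 0.806667 = 4.46667 m and h_c = 4.46667 × 0.848048 = 3.78795 m.
A = ½ × 1.99 × 2.42 = 2.4079 m².
Resultant F = γ·h_c·A = 10.05525 × 3.78795 × 2.4079 = 91.714 kN.
I_c = b·h³/36 = 1.99 × 2.42³/36 = 0.783424 m⁴.
Centre of pressure: y_p = y_c + I_c/(y_c·A) = 4.46667 + 0.783424/(4.46667 × 2.4079) = 4.46667 + 0.0728408 = 4.53951 m along the plane.
The resultant acts 0.806667 + 0.0728408 = 0.879508 m (along the plate) below the hinge at the top edge, so the moment about the hinge is M = F × 0.879508 = 91.714 × 0.879508 = 80.6632 kN·m.
A normal force at the bottom, 2.42 m from the hinge, must supply this moment: P = 80.6632/2.42 = 33.3319 kN.

P ≈ 33.3 kN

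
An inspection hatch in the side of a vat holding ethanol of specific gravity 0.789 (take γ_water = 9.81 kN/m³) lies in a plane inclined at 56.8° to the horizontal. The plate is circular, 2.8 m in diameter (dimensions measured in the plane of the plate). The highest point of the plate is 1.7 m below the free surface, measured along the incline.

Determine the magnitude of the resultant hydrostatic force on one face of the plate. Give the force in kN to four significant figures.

γ = 0.789 × 9.81 = 7.74009 kN/m³.
Let θ = 56.8° be the plate's angle to the horizontal; measure y along the incline from where the plane meets the free surface. Vertical depth h = y·sinθ with sinθ = 0.836764.
The centroid is at the centre, 1.4 m below the top of the plate, so y_c = 1.7 + 1.4 = 3.1 m and h_c = 3.1 × 0.836764 = 2.59397 m.
A = π(1.4)² = 6.15752 m².
Resultant F = γ·h_c·A = 7.74009 × 2.59397 × 6.15752 = 123.628 kN.

F ≈ 123.6 kN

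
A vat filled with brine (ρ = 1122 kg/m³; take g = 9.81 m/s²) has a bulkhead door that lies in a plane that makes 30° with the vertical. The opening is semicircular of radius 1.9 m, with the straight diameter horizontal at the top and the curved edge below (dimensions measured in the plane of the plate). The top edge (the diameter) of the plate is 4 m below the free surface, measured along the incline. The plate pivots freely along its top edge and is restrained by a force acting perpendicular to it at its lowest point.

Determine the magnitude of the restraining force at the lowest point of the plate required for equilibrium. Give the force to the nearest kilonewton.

γ = ρg = 1122 × 9.81 / 1000 = 11.00682 kN/m³.
The plate makes 30° with the vertical, i.e. θ = 90° − 30° = 60° to the horizontal. Measuring y along the incline from the free-surface line, vertical depth h = y·sinθ with sinθ = 0.866025.
The centroid of a semicircle lies 4r/(3π) = 0.806385 m from the diameter, here below the top edge, so y_c = 4 + 0.806385 = 4.80638 m and h_c = 4.80638 × 0.866025 = 4.16245 m.
A = πr²/2 = π × 1.9²/2 = 5.67057 m².
Resultant F = γ·h_c·A = 11.00682 × 4.16245 × 5.67057 = 259.799 kN.
I_c = (π/8 − 8/(9π))·r⁴ = 0.109757 × 1.9⁴ = 1.43036 m⁴.
Centre of pressure: y_p = y_c + I_c/(y_c·A) = 4.80638 + 1.43036/(4.80638 × 5.67057) = 4.80638 + 0.0524808 = 4.85886 m along the plane.
The resultant acts 0.806385 + 0.0524808 = 0.858866 m (along the plate) below the hinge at the top edge, so the moment about the hinge is M = F × 0.858866 = 259.799 × 0.858866 = 223.133 kN·m.
A normal force at the bottom, 1.9 m from the hinge, must supply this moment: P = 223.133/1.9 = 117.438 kN.

P ≈ 117 kN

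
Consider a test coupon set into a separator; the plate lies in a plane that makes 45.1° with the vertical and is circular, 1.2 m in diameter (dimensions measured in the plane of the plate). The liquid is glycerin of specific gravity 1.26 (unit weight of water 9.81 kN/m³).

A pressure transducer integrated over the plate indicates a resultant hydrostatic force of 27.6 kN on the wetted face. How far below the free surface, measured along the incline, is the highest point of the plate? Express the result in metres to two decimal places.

γ = 1.26 × 9.81 = 12.3606 kN/m³.
A = π(0.6)² = 1.13097 m².
From F = γ·h_c·A, the centroid depth is h_c = 27.6/(12.3606 × 1.13097) = 1.97432 m.
The plate makes 45.1° with the vertical, i.e. θ = 90° − 45.1° = 44.9° to the horizontal. Measuring y along the incline from the free-surface line, vertical depth h = y·sinθ with sinθ = 0.705872.
Along the incline, y_c = h_c/sinθ = 1.97432/0.705872 = 2.79699 m.
The centroid is at the centre, 0.6 m below the top of the plate, so the highest point sits at y_top = 2.79699 − 0.6 = 2.19699 m along the incline.

y_top ≈ 2.20 m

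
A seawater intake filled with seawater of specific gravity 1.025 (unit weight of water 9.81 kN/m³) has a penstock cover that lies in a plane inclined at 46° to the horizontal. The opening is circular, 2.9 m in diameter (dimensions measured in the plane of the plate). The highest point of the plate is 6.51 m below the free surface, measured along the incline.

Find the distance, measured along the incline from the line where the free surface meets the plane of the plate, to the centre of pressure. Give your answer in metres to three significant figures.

y_p = 8.03 m

γ = 1.025 × 9.81 = 10.05525 kN/m³.
Let θ = 46° be the plate's angle to the horizontal; measure y along the incline from where the plane meets the free surface. Vertical depth h = y·sinθ with sinθ = 0.719340.
The centroid is at the centre, 1.45 m below the top of the plate, so y_c = 6.51 + 1.45 = 7.96 m and h_c = 7.96 × 0.719340 = 5.72595 m.
A = π(1.45)² = 6.6052 m².
Resultant F = γ·h_c·A = 10.05525 × 5.72595 × 6.6052 = 380.3 kN.
I_c = πr⁴/4 = π × 1.45⁴/4 = 3.47186 m⁴.
Centre of pressure: y_p = y_c + I_c/(y_c·A) = 7.96 + 3.47186/(7.96 × 6.6052) = 7.96 + 0.0660333 = 8.02603 m along the plane.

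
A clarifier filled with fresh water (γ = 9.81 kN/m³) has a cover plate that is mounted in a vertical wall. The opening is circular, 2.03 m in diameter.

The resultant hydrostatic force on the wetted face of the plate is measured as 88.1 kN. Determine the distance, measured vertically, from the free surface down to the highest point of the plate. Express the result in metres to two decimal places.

d_top ≈ 1.76 m

γ = 9.81 kN/m³.
A = π(1.015)² = 3.23655 m².
From F = γ·h_c·A, the centroid depth is h_c = 88.1/(9.81 × 3.23655) = 2.77475 m.
The centroid is at the centre, 1.015 m below the top of the plate, so the highest point sits at h_top = 2.77475 − 1.015 = 1.75975 m below the surface.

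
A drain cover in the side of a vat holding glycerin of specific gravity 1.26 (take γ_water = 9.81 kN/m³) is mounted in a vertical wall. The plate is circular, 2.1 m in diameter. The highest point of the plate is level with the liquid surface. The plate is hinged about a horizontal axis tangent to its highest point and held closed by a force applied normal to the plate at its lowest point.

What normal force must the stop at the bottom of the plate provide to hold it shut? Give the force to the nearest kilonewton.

P ≈ 28 kN

γ = 1.26 × 9.81 = 12.3606 kN/m³.
The centroid is at the centre, 1.05 m below the top of the plate, so the centroid depth is h_c = 1.05 m.
A = π(1.05)² = 3.46361 m².
Resultant F = γ·h_c·A = 12.3606 × 1.05 × 3.46361 = 44.9529 kN.
I_c = πr⁴/4 = π × 1.05⁴/4 = 0.954656 m⁴.
Centre of pressure: y_p = y_c + I_c/(y_c·A) = 1.05 + 0.954656/(1.05 × 3.46361) = 1.05 + 0.2625 = 1.3125 m along the plane.
The resultant acts 1.05 + 0.2625 = 1.3125 m (along the plate) below the hinge at the top edge, so the moment about the hinge is M = F × 1.3125 = 44.9529 × 1.3125 = 59.0007 kN·m.
A normal force at the bottom, 2.1 m from the hinge, must supply this moment: P = 59.0007/2.1 = 28.0956 kN.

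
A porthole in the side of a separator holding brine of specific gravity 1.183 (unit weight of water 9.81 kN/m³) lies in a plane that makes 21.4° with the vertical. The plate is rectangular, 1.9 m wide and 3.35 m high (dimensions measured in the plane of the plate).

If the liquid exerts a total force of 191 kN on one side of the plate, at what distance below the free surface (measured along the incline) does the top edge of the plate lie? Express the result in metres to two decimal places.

y_top ≈ 1.10 m

γ = 1.183 × 9.81 = 11.60523 kN/m³.
A = 1.9 × 3.35 = 6.365 m².
From F = γ·h_c·A, the centroid depth is h_c = 191/(11.60523 × 6.365) = 2.58572 m.
The plate makes 21.4° with the vertical, i.e. θ = 90° − 21.4° = 68.6° to the horizontal. Measuring y along the incline from the free-surface line, vertical depth h = y·sinθ with sinθ = 0.931056.
Along the incline, y_c = h_c/sinθ = 2.58572/0.931056 = 2.77719 m.
The centroid lies 3.35/2 = 1.675 m below the top edge, so the top edge sits at y_top = 2.77719 − 1.675 = 1.10219 m along the incline.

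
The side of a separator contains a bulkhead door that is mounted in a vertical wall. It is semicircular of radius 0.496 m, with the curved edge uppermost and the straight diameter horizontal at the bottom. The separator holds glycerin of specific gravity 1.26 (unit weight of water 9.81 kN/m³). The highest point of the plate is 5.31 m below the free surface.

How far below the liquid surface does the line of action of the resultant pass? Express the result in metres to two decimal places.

h_p = 5.60 m

γ = 1.26 × 9.81 = 12.3606 kN/m³.
The centroid lies 4r/(3π) = 0.210509 m above the diameter, so r − 4r/(3π) = 0.496 − 0.210509 = 0.285491 m below the topmost point, so the centroid depth is h_c = 5.31 + 0.285491 = 5.59549 m.
A = πr²/2 = π × 0.496²/2 = 0.386441 m².
Resultant F = γ·h_c·A = 12.3606 × 5.59549 × 0.386441 = 26.7277 kN.
I_c = (π/8 − 8/(9π))·r⁴ = 0.109757 × 0.496⁴ = 0.00664292 m⁴.
Centre of pressure: y_p = y_c + I_c/(y_c·A) = 5.59549 + 0.00664292/(5.59549 × 0.386441) = 5.59549 + 0.00307212 = 5.59856 m along the plane.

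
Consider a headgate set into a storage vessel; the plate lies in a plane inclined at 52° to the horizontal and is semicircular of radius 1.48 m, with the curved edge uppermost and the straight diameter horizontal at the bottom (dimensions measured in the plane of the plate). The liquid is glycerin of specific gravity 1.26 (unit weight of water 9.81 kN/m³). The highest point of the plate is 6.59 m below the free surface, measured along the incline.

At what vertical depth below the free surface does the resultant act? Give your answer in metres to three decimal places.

h_p = 5.880 m

γ = 1.26 × 9.81 = 12.3606 kN/m³.
Let θ = 52° be the plate's angle to the horizontal; measure y along the incline from where the plane meets the free surface. Vertical depth h = y·sinθ with sinθ = 0.788011.
The centroid lies 4r/(3π) = 0.628132 m above the diameter, so r − 4r/(3π) = 1.48 − 0.628132 = 0.851868 m below the topmost point, so y_c = 6.59 + 0.851868 = 7.44187 m and h_c = 7.44187 × 0.788011 = 5.86428 m.
A = πr²/2 = π × 1.48²/2 = 3.44067 m².
Resultant F = γ·h_c·A = 12.3606 × 5.86428 × 3.44067 = 249.4 kN.
I_c = (π/8 − 8/(9π))·r⁴ = 0.109757 × 1.48⁴ = 0.526598 m⁴.
Centre of pressure: y_p = y_c + I_c/(y_c·A) = 7.44187 + 0.526598/(7.44187 × 3.44067) = 7.44187 + 0.0205662 = 7.46244 m along the plane.
Vertically, h_p = y_p·sinθ = 7.46244 × 0.788011 = 5.88048 m.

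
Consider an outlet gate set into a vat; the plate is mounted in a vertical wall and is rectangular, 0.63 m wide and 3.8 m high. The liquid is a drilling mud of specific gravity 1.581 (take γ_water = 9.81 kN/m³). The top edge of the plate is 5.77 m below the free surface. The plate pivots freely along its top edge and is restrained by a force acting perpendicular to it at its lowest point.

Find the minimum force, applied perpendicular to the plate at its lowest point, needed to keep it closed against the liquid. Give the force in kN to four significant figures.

P ≈ 154.2 kN

γ = 1.581 × 9.81 = 15.50961 kN/m³.
The centroid lies 3.8/2 = 1.9 m below the top edge, so the centroid depth is h_c = 5.77 + 1.9 = 7.67 m.
A = 0.63 × 3.8 = 2.394 m².
Resultant F = γ·h_c·A = 15.50961 × 7.67 × 2.394 = 284.787 kN.
I_c = b·h³/12 = 0.63 × 3.8³/12 = 2.88078 m⁴.
Centre of pressure: y_p = y_c + I_c/(y_c·A) = 7.67 + 2.88078/(7.67 × 2.394) = 7.67 + 0.156888 = 7.82689 m along the plane.
The resultant acts 1.9 + 0.156888 = 2.05689 m (along the plate) below the hinge at the top edge, so the moment about the hinge is M = F × 2.05689 = 284.787 × 2.05689 = 585.776 kN·m.
A normal force at the bottom, 3.8 m from the hinge, must supply this moment: P = 585.776/3.8 = 154.152 kN.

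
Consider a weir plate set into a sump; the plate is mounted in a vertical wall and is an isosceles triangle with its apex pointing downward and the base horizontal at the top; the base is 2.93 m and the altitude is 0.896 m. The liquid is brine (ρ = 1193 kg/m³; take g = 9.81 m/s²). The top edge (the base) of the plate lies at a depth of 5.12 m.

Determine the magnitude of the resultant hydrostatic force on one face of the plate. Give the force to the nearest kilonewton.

F ≈ 83 kN

γ = ρg = 1193 × 9.81 / 1000 = 11.70333 kN/m³.
With the apex down, the centroid sits h/3 = 0.896/3 = 0.298667 m below the base (the top edge), so the centroid depth is h_c = 5.12 + 0.298667 = 5.41867 m.
A = ½ × 2.93 × 0.896 = 1.31264 m².
Resultant F = γ·h_c·A = 11.70333 × 5.41867 × 1.31264 = 83.243 kN.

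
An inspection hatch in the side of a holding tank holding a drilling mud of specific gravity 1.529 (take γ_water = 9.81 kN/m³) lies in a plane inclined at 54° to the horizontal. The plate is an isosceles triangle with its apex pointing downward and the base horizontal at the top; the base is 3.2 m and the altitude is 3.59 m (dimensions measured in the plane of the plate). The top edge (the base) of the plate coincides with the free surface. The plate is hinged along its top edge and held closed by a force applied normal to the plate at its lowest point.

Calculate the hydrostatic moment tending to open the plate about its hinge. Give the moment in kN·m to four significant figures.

γ = 1.529 × 9.81 = 14.99949 kN/m³.
Let θ = 54° be the plate's angle to the horizontal; measure y along the incline from where the plane meets the free surface. Vertical depth h = y·sinθ with sinθ = 0.809017.
With the apex down, the centroid sits h/3 = 3.59/3 = 1.19667 m below the base (the top edge), so y_c = 1.19667 m and h_c = 1.19667 × 0.809017 = 0.968126 m.
A = ½ × 3.2 × 3.59 = 5.744 m².
Resultant F = γ·h_c·A = 14.99949 × 0.968126 × 5.744 = 83.4109 kN.
I_c = b·h³/36 = 3.2 × 3.59³/36 = 4.11274 m⁴.
Centre of pressure: y_p = y_c + I_c/(y_c·A) = 1.19667 + 4.11274/(1.19667 × 5.744) = 1.19667 + 0.598332 = 1.795 m along the plane.
The resultant acts 1.19667 + 0.598332 = 1.795 m (along the plate) below the hinge at the top edge, so the moment about the hinge is M = F × 1.795 = 83.4109 × 1.795 = 149.723 kN·m.

M ≈ 149.7 kN·m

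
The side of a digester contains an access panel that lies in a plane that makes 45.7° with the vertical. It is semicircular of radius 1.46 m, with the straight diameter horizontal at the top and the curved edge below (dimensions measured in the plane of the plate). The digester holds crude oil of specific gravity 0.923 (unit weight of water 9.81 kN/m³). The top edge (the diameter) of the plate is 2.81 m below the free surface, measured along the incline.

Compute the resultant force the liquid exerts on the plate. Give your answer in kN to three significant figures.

γ = 0.923 × 9.81 = 9.05463 kN/m³.
The plate makes 45.7° with the vertical, i.e. θ = 90° − 45.7° = 44.3° to the horizontal. Measuring y along the incline from the free-surface line, vertical depth h = y·sinθ with sinθ = 0.698415.
The centroid of a semicircle lies 4r/(3π) = 0.619643 m from the diameter, here below the top edge, so y_c = 2.81 + 0.619643 = 3.42964 m and h_c = 3.42964 × 0.698415 = 2.39531 m.
A = πr²/2 = π × 1.46²/2 = 3.34831 m².
Resultant F = γ·h_c·A = 9.05463 × 2.39531 × 3.34831 = 72.6203 kN.

F ≈ 72.6 kN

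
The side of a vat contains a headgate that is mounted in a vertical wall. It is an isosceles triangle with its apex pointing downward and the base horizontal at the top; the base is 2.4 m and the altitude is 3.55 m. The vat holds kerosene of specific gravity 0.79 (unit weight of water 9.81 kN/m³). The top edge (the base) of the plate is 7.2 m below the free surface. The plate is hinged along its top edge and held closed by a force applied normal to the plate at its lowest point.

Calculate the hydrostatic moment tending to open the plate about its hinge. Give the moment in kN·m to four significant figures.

γ = 0.79 × 9.81 = 7.7499 kN/m³.
With the apex down, the centroid sits h/3 = 3.55/3 = 1.18333 m below the base (the top edge), so the centroid depth is h_c = 7.2 + 1.18333 = 8.38333 m.
A = ½ × 2.4 × 3.55 = 4.26 m².
Resultant F = γ·h_c·A = 7.7499 × 8.38333 × 4.26 = 276.772 kN.
I_c = b·h³/36 = 2.4 × 3.55³/36 = 2.98259 m⁴.
Centre of pressure: y_p = y_c + I_c/(y_c·A) = 8.38333 + 2.98259/(8.38333 × 4.26) = 8.38333 + 0.0835156 = 8.46685 m along the plane.
The resultant acts 1.18333 + 0.0835156 = 1.26685 m (along the plate) below the hinge at the top edge, so the moment about the hinge is M = F × 1.26685 = 276.772 × 1.26685 = 350.629 kN·m.

M ≈ 350.6 kN·m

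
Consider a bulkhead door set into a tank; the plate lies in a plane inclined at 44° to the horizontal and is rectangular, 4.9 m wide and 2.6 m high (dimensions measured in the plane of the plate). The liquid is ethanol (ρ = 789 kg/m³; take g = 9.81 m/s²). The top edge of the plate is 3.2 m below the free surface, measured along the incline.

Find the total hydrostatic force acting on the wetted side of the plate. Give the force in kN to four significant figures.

F ≈ 308.2 kN

γ = ρg = 789 × 9.81 / 1000 = 7.74009 kN/m³.
Let θ = 44° be the plate's angle to the horizontal; measure y along the incline from where the plane meets the free surface. Vertical depth h = y·sinθ with sinθ = 0.694658.
The centroid lies 2.6/2 = 1.3 m below the top edge, so y_c = 3.2 + 1.3 = 4.5 m and h_c = 4.5 × 0.694658 = 3.12596 m.
A = 4.9 × 2.6 = 12.74 m².
Resultant F = γ·h_c·A = 7.74009 × 3.12596 × 12.74 = 308.247 kN.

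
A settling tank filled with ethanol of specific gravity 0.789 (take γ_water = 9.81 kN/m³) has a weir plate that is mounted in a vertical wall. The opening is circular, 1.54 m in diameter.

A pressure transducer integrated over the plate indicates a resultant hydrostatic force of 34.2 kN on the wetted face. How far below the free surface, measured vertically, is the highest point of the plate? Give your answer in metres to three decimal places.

d_top ≈ 1.602 m

γ = 0.789 × 9.81 = 7.74009 kN/m³.
A = π(0.77)² = 1.86265 m².
From F = γ·h_c·A, the centroid depth is h_c = 34.2/(7.74009 × 1.86265) = 2.37219 m.
The centroid is at the centre, 0.77 m below the top of the plate, so the highest point sits at h_top = 2.37219 − 0.77 = 1.60219 m below the surface.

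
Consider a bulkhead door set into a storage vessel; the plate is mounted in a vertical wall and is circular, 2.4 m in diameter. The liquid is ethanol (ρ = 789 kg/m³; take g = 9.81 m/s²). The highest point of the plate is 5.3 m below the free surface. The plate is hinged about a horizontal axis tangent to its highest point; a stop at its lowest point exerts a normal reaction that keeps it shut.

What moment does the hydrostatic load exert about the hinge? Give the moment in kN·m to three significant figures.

γ = ρg = 789 × 9.81 / 1000 = 7.74009 kN/m³.
The centroid is at the centre, 1.2 m below the top of the plate, so the centroid depth is h_c = 5.3 + 1.2 = 6.5 m.
A = π(1.2)² = 4.52389 m².
Resultant F = γ·h_c·A = 7.74009 × 6.5 × 4.52389 = 227.6 kN.
I_c = πr⁴/4 = π × 1.2⁴/4 = 1.6286 m⁴.
Centre of pressure: y_p = y_c + I_c/(y_c·A) = 6.5 + 1.6286/(6.5 × 4.52389) = 6.5 + 0.0553846 = 6.55538 m along the plane.
The resultant acts 1.2 + 0.0553846 = 1.25538 m (along the plate) below the hinge at the top edge, so the moment about the hinge is M = F × 1.25538 = 227.6 × 1.25538 = 285.724 kN·m.

M ≈ 286 kN·m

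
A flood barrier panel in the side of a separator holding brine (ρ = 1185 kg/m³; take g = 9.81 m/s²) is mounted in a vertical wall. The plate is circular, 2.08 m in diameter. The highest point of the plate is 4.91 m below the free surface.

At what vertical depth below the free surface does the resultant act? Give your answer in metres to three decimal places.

h_p = 5.995 m

γ = ρg = 1185 × 9.81 / 1000 = 11.62485 kN/m³.
The centroid is at the centre, 1.04 m below the top of the plate, so the centroid depth is h_c = 4.91 + 1.04 = 5.95 m.
A = π(1.04)² = 3.39795 m².
Resultant F = γ·h_c·A = 11.62485 × 5.95 × 3.39795 = 235.029 kN.
I_c = πr⁴/4 = π × 1.04⁴/4 = 0.918805 m⁴.
Centre of pressure: y_p = y_c + I_c/(y_c·A) = 5.95 + 0.918805/(5.95 × 3.39795) = 5.95 + 0.0454453 = 5.99545 m along the plane.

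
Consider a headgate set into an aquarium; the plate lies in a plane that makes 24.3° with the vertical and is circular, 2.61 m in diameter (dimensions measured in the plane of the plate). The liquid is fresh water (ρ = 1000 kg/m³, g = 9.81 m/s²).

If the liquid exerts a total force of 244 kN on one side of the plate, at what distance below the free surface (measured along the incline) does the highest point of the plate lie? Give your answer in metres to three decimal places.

γ = ρg = 1000 × 9.81 = 9810 N/m³ = 9.81 kN/m³.
A = π(1.305)² = 5.35021 m².
From F = γ·h_c·A, the centroid depth is h_c = 244/(9.81 × 5.35021) = 4.6489 m.
The plate makes 24.3° with the vertical, i.e. θ = 90° − 24.3° = 65.7° to the horizontal. Measuring y along the incline from the free-surface line, vertical depth h = y·sinθ with sinθ = 0.911403.
Along the incline, y_c = h_c/sinθ = 4.6489/0.911403 = 5.10082 m.
The centroid is at the centre, 1.305 m below the top of the plate, so the highest point sits at y_top = 5.10082 − 1.305 = 3.79582 m along the incline.

y_top ≈ 3.796 m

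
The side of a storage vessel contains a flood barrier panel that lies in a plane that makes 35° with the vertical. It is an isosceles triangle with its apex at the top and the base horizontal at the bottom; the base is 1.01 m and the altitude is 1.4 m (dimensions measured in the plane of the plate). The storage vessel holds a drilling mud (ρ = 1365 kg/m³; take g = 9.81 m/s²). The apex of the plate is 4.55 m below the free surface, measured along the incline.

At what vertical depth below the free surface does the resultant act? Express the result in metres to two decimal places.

γ = ρg = 1365 × 9.81 / 1000 = 13.39065 kN/m³.
The plate makes 35° with the vertical, i.e. θ = 90° − 35° = 55° to the horizontal. Measuring y along the incline from the free-surface line, vertical depth h = y·sinθ with sinθ = 0.819152.
With the apex up, the centroid sits 2h/3 = 2 × 1.4/3 = 0.933333 m below the apex, so y_c = 4.55 + 0.933333 = 5.48333 m and h_c = 5.48333 × 0.819152 = 4.49168 m.
A = ½ × 1.01 × 1.4 = 0.707 m².
Resultant F = γ·h_c·A = 13.39065 × 4.49168 × 0.707 = 42.5236 kN.
I_c = b·h³/36 = 1.01 × 1.4³/36 = 0.0769844 m⁴.
Centre of pressure: y_p = y_c + I_c/(y_c·A) = 5.48333 + 0.0769844/(5.48333 × 0.707) = 5.48333 + 0.0198582 = 5.50319 m along the plane.
Vertically, h_p = y_p·sinθ = 5.50319 × 0.819152 = 4.50795 m.

h_p = 4.51 m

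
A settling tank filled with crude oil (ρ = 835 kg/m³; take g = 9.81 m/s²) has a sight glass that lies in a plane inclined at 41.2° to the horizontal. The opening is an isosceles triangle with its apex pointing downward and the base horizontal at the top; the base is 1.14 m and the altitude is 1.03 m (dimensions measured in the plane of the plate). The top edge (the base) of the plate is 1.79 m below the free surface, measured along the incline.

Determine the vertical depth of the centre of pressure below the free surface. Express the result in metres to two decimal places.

h_p = 1.42 m

γ = ρg = 835 × 9.81 / 1000 = 8.19135 kN/m³.
Let θ = 41.2° be the plate's angle to the horizontal; measure y along the incline from where the plane meets the free surface. Vertical depth h = y·sinθ with sinθ = 0.658689.
With the apex down, the centroid sits h/3 = 1.03/3 = 0.343333 m below the base (the top edge), so y_c = 1.79 + 0.343333 = 2.13333 m and h_c = 2.13333 × 0.658689 = 1.4052 m.
A = ½ × 1.14 × 1.03 = 0.5871 m².
Resultant F = γ·h_c·A = 8.19135 × 1.4052 × 0.5871 = 6.75781 kN.
I_c = b·h³/36 = 1.14 × 1.03³/36 = 0.034603 m⁴.
Centre of pressure: y_p = y_c + I_c/(y_c·A) = 2.13333 + 0.034603/(2.13333 × 0.5871) = 2.13333 + 0.0276276 = 2.16096 m along the plane.
Vertically, h_p = y_p·sinθ = 2.16096 × 0.658689 = 1.4234 m.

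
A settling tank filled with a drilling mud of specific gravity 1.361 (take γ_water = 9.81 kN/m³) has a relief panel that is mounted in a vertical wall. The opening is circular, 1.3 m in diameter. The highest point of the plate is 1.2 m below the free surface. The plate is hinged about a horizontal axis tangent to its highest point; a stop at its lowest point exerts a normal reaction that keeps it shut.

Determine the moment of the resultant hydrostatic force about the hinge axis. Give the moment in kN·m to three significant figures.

M ≈ 23.2 kN·m

γ = 1.361 × 9.81 = 13.35141 kN/m³.
The centroid is at the centre, 0.65 m below the top of the plate, so the centroid depth is h_c = 1.2 + 0.65 = 1.85 m.
A = π(0.65)² = 1.32732 m².
Resultant F = γ·h_c·A = 13.35141 × 1.85 × 1.32732 = 32.7849 kN.
I_c = πr⁴/4 = π × 0.65⁴/4 = 0.140198 m⁴.
Centre of pressure: y_p = y_c + I_c/(y_c·A) = 1.85 + 0.140198/(1.85 × 1.32732) = 1.85 + 0.0570945 = 1.90709 m along the plane.
The resultant acts 0.65 + 0.0570945 = 0.707095 m (along the plate) below the hinge at the top edge, so the moment about the hinge is M = F × 0.707095 = 32.7849 × 0.707095 = 23.182 kN·m.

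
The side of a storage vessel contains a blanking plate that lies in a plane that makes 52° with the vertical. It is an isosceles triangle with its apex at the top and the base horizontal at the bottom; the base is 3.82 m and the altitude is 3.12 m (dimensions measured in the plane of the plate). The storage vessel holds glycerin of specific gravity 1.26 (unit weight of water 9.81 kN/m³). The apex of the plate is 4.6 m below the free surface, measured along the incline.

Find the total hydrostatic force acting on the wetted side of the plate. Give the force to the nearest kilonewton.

γ = 1.26 × 9.81 = 12.3606 kN/m³.
The plate makes 52° with the vertical, i.e. θ = 90° − 52° = 38° to the horizontal. Measuring y along the incline from the free-surface line, vertical depth h = y·sinθ with sinθ = 0.615661.
With the apex up, the centroid sits 2h/3 = 2 × 3.12/3 = 2.08 m below the apex, so y_c = 4.6 + 2.08 = 6.68 m and h_c = 6.68 × 0.615661 = 4.11262 m.
A = ½ × 3.82 × 3.12 = 5.9592 m².
Resultant F = γ·h_c·A = 12.3606 × 4.11262 × 5.9592 = 302.933 kN.

F ≈ 303 kN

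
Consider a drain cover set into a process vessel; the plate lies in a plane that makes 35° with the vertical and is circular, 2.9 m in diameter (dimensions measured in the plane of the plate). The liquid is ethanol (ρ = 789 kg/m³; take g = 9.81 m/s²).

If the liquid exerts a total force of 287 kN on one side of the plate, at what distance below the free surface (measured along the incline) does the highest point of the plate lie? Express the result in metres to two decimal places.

y_top ≈ 5.40 m

γ = ρg = 789 × 9.81 / 1000 = 7.74009 kN/m³.
A = π(1.45)² = 6.6052 m².
From F = γ·h_c·A, the centroid depth is h_c = 287/(7.74009 × 6.6052) = 5.61371 m.
The plate makes 35° with the vertical, i.e. θ = 90° − 35° = 55° to the horizontal. Measuring y along the incline from the free-surface line, vertical depth h = y·sinθ with sinθ = 0.819152.
Along the incline, y_c = h_c/sinθ = 5.61371/0.819152 = 6.85307 m.
The centroid is at the centre, 1.45 m below the top of the plate, so the highest point sits at y_top = 6.85307 − 1.45 = 5.40307 m along the incline.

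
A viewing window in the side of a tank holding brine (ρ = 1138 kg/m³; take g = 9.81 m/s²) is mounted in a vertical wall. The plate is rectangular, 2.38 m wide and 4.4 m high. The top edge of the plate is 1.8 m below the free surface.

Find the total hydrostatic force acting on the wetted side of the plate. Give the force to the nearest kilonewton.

F ≈ 468 kN

γ = ρg = 1138 × 9.81 / 1000 = 11.16378 kN/m³.
The centroid lies 4.4/2 = 2.2 m below the top edge, so the centroid depth is h_c = 1.8 + 2.2 = 4 m.
A = 2.38 × 4.4 = 10.472 m².
Resultant F = γ·h_c·A = 11.16378 × 4 × 10.472 = 467.628 kN.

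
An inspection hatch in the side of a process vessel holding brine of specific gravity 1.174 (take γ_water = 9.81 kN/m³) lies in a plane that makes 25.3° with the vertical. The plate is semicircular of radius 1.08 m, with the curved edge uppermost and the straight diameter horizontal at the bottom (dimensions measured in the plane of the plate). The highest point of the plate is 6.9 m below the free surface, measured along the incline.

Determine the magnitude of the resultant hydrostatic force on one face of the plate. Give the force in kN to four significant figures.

F ≈ 143.5 kN

γ = 1.174 × 9.81 = 11.51694 kN/m³.
The plate makes 25.3° with the vertical, i.e. θ = 90° − 25.3° = 64.7° to the horizontal. Measuring y along the incline from the free-surface line, vertical depth h = y·sinθ with sinθ = 0.904083.
The centroid lies 4r/(3π) = 0.458366 m above the diameter, so r − 4r/(3π) = 1.08 − 0.458366 = 0.621634 m below the topmost point, so y_c = 6.9 + 0.621634 = 7.52163 m and h_c = 7.52163 × 0.904083 = 6.80018 m.
A = πr²/2 = π × 1.08²/2 = 1.83218 m².
Resultant F = γ·h_c·A = 11.51694 × 6.80018 × 1.83218 = 143.491 kN.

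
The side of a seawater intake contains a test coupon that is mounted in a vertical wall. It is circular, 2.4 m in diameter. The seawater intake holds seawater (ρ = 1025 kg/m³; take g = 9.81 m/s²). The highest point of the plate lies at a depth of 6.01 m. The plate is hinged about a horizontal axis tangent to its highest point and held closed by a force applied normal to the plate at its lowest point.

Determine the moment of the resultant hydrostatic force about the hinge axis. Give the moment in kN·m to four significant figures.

M ≈ 409.9 kN·m

γ = ρg = 1025 × 9.81 / 1000 = 10.05525 kN/m³.
The centroid is at the centre, 1.2 m below the top of the plate, so the centroid depth is h_c = 6.01 + 1.2 = 7.21 m.
A = π(1.2)² = 4.52389 m².
Resultant F = γ·h_c·A = 10.05525 × 7.21 × 4.52389 = 327.975 kN.
I_c = πr⁴/4 = π × 1.2⁴/4 = 1.6286 m⁴.
Centre of pressure: y_p = y_c + I_c/(y_c·A) = 7.21 + 1.6286/(7.21 × 4.52389) = 7.21 + 0.0499306 = 7.25993 m along the plane.
The resultant acts 1.2 + 0.0499306 = 1.24993 m (along the plate) below the hinge at the top edge, so the moment about the hinge is M = F × 1.24993 = 327.975 × 1.24993 = 409.946 kN·m.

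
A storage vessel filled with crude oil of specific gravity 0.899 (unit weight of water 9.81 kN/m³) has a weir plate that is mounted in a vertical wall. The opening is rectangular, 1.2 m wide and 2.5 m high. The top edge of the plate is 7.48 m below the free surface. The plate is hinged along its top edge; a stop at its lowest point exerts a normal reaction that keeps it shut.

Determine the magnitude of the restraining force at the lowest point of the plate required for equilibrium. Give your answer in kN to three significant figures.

γ = 0.899 × 9.81 = 8.81919 kN/m³.
The centroid lies 2.5/2 = 1.25 m below the top edge, so the centroid depth is h_c = 7.48 + 1.25 = 8.73 m.
A = 1.2 × 2.5 = 3 m².
Resultant F = γ·h_c·A = 8.81919 × 8.73 × 3 = 230.975 kN.
I_c = b·h³/12 = 1.2 × 2.5³/12 = 1.5625 m⁴.
Centre of pressure: y_p = y_c + I_c/(y_c·A) = 8.73 + 1.5625/(8.73 × 3) = 8.73 + 0.0596602 = 8.78966 m along the plane.
The resultant acts 1.25 + 0.0596602 = 1.30966 m (along the plate) below the hinge at the top edge, so the moment about the hinge is M = F × 1.30966 = 230.975 × 1.30966 = 302.499 kN·m.
A normal force at the bottom, 2.5 m from the hinge, must supply this moment: P = 302.499/2.5 = 121 kN.

P ≈ 121 kN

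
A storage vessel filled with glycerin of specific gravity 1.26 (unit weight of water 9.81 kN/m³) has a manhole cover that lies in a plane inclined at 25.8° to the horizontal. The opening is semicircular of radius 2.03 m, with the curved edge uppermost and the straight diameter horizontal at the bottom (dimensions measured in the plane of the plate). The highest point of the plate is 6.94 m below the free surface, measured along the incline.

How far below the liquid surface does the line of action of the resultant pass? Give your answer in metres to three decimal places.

γ = 1.26 × 9.81 = 12.3606 kN/m³.
Let θ = 25.8° be the plate's angle to the horizontal; measure y along the incline from where the plane meets the free surface. Vertical depth h = y·sinθ with sinθ = 0.435231.
The centroid lies 4r/(3π) = 0.861559 m above the diameter, so r − 4r/(3π) = 2.03 − 0.861559 = 1.16844 m below the topmost point, so y_c = 6.94 + 1.16844 = 8.10844 m and h_c = 8.10844 × 0.435231 = 3.52904 m.
A = πr²/2 = π × 2.03²/2 = 6.47309 m².
Resultant F = γ·h_c·A = 12.3606 × 3.52904 × 6.47309 = 282.363 kN.
I_c = (π/8 − 8/(9π))·r⁴ = 0.109757 × 2.03⁴ = 1.86387 m⁴.
Centre of pressure: y_p = y_c + I_c/(y_c·A) = 8.10844 + 1.86387/(8.10844 × 6.47309) = 8.10844 + 0.0355113 = 8.14395 m along the plane.
Vertically, h_p = y_p·sinθ = 8.14395 × 0.435231 = 3.5445 m.

h_p = 3.545 m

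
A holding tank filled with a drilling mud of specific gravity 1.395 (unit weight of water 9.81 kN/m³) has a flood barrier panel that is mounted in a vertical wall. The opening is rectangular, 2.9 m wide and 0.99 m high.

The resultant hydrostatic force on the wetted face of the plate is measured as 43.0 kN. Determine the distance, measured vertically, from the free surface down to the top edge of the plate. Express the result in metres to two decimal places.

γ = 1.395 × 9.81 = 13.68495 kN/m³.
A = 2.9 × 0.99 = 2.871 m².
From F = γ·h_c·A, the centroid depth is h_c = 43.0/(13.68495 × 2.871) = 1.09444 m.
The centroid lies 0.99/2 = 0.495 m below the top edge, so the top edge sits at h_top = 1.09444 − 0.495 = 0.59944 m below the surface.

d_top ≈ 0.60 m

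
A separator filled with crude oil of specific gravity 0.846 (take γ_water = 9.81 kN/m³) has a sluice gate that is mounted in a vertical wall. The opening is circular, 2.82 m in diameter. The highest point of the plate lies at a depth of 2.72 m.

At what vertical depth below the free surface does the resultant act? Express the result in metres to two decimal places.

h_p = 4.25 m

γ = 0.846 × 9.81 = 8.29926 kN/m³.
The centroid is at the centre, 1.41 m below the top of the plate, so the centroid depth is h_c = 2.72 + 1.41 = 4.13 m.
A = π(1.41)² = 6.2458 m².
Resultant F = γ·h_c·A = 8.29926 × 4.13 × 6.2458 = 214.081 kN.
I_c = πr⁴/4 = π × 1.41⁴/4 = 3.10432 m⁴.
Centre of pressure: y_p = y_c + I_c/(y_c·A) = 4.13 + 3.10432/(4.13 × 6.2458) = 4.13 + 0.120345 = 4.25035 m along the plane.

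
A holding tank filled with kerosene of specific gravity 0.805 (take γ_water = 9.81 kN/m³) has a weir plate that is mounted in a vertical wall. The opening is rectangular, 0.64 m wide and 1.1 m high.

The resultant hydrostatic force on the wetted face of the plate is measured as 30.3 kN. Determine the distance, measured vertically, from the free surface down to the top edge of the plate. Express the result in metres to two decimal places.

γ = 0.805 × 9.81 = 7.89705 kN/m³.
A = 0.64 × 1.1 = 0.704 m².
From F = γ·h_c·A, the centroid depth is h_c = 30.3/(7.89705 × 0.704) = 5.45011 m.
The centroid lies 1.1/2 = 0.55 m below the top edge, so the top edge sits at h_top = 5.45011 − 0.55 = 4.90011 m below the surface.

d_top ≈ 4.90 m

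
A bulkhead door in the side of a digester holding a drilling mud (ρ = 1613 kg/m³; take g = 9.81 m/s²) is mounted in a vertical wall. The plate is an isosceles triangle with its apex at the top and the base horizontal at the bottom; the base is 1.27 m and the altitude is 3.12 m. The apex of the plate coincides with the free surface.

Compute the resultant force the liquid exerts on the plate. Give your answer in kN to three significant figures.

γ = ρg = 1613 × 9.81 / 1000 = 15.82353 kN/m³.
With the apex up, the centroid sits 2h/3 = 2 × 3.12/3 = 2.08 m below the apex, so the centroid depth is h_c = 2.08 m.
A = ½ × 1.27 × 3.12 = 1.9812 m².
Resultant F = γ·h_c·A = 15.82353 × 2.08 × 1.9812 = 65.2071 kN.

F ≈ 65.2 kN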